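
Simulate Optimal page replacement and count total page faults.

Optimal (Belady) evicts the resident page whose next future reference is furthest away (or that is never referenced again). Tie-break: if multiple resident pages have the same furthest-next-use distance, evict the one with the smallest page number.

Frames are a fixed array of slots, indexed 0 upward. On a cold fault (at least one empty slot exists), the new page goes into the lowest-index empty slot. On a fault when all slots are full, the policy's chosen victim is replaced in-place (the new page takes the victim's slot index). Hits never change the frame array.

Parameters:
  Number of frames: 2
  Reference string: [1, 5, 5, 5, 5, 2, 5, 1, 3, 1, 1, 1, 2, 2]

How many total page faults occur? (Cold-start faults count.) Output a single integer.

Answer: 6

Derivation:
Step 0: ref 1 → FAULT, frames=[1,-]
Step 1: ref 5 → FAULT, frames=[1,5]
Step 2: ref 5 → HIT, frames=[1,5]
Step 3: ref 5 → HIT, frames=[1,5]
Step 4: ref 5 → HIT, frames=[1,5]
Step 5: ref 2 → FAULT (evict 1), frames=[2,5]
Step 6: ref 5 → HIT, frames=[2,5]
Step 7: ref 1 → FAULT (evict 5), frames=[2,1]
Step 8: ref 3 → FAULT (evict 2), frames=[3,1]
Step 9: ref 1 → HIT, frames=[3,1]
Step 10: ref 1 → HIT, frames=[3,1]
Step 11: ref 1 → HIT, frames=[3,1]
Step 12: ref 2 → FAULT (evict 1), frames=[3,2]
Step 13: ref 2 → HIT, frames=[3,2]
Total faults: 6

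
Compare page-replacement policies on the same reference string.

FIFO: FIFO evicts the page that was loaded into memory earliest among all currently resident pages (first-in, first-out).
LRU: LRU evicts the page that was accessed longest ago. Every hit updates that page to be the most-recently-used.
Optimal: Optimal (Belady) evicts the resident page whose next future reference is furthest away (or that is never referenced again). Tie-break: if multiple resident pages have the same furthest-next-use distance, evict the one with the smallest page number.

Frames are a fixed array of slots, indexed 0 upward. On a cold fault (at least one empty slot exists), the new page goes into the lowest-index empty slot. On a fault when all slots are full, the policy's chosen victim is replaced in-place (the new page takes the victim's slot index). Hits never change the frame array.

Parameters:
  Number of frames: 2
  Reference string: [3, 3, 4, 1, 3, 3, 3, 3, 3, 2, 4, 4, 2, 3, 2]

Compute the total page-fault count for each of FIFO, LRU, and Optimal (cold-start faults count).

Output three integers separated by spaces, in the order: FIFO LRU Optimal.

--- FIFO ---
  step 0: ref 3 -> FAULT, frames=[3,-] (faults so far: 1)
  step 1: ref 3 -> HIT, frames=[3,-] (faults so far: 1)
  step 2: ref 4 -> FAULT, frames=[3,4] (faults so far: 2)
  step 3: ref 1 -> FAULT, evict 3, frames=[1,4] (faults so far: 3)
  step 4: ref 3 -> FAULT, evict 4, frames=[1,3] (faults so far: 4)
  step 5: ref 3 -> HIT, frames=[1,3] (faults so far: 4)
  step 6: ref 3 -> HIT, frames=[1,3] (faults so far: 4)
  step 7: ref 3 -> HIT, frames=[1,3] (faults so far: 4)
  step 8: ref 3 -> HIT, frames=[1,3] (faults so far: 4)
  step 9: ref 2 -> FAULT, evict 1, frames=[2,3] (faults so far: 5)
  step 10: ref 4 -> FAULT, evict 3, frames=[2,4] (faults so far: 6)
  step 11: ref 4 -> HIT, frames=[2,4] (faults so far: 6)
  step 12: ref 2 -> HIT, frames=[2,4] (faults so far: 6)
  step 13: ref 3 -> FAULT, evict 2, frames=[3,4] (faults so far: 7)
  step 14: ref 2 -> FAULT, evict 4, frames=[3,2] (faults so far: 8)
  FIFO total faults: 8
--- LRU ---
  step 0: ref 3 -> FAULT, frames=[3,-] (faults so far: 1)
  step 1: ref 3 -> HIT, frames=[3,-] (faults so far: 1)
  step 2: ref 4 -> FAULT, frames=[3,4] (faults so far: 2)
  step 3: ref 1 -> FAULT, evict 3, frames=[1,4] (faults so far: 3)
  step 4: ref 3 -> FAULT, evict 4, frames=[1,3] (faults so far: 4)
  step 5: ref 3 -> HIT, frames=[1,3] (faults so far: 4)
  step 6: ref 3 -> HIT, frames=[1,3] (faults so far: 4)
  step 7: ref 3 -> HIT, frames=[1,3] (faults so far: 4)
  step 8: ref 3 -> HIT, frames=[1,3] (faults so far: 4)
  step 9: ref 2 -> FAULT, evict 1, frames=[2,3] (faults so far: 5)
  step 10: ref 4 -> FAULT, evict 3, frames=[2,4] (faults so far: 6)
  step 11: ref 4 -> HIT, frames=[2,4] (faults so far: 6)
  step 12: ref 2 -> HIT, frames=[2,4] (faults so far: 6)
  step 13: ref 3 -> FAULT, evict 4, frames=[2,3] (faults so far: 7)
  step 14: ref 2 -> HIT, frames=[2,3] (faults so far: 7)
  LRU total faults: 7
--- Optimal ---
  step 0: ref 3 -> FAULT, frames=[3,-] (faults so far: 1)
  step 1: ref 3 -> HIT, frames=[3,-] (faults so far: 1)
  step 2: ref 4 -> FAULT, frames=[3,4] (faults so far: 2)
  step 3: ref 1 -> FAULT, evict 4, frames=[3,1] (faults so far: 3)
  step 4: ref 3 -> HIT, frames=[3,1] (faults so far: 3)
  step 5: ref 3 -> HIT, frames=[3,1] (faults so far: 3)
  step 6: ref 3 -> HIT, frames=[3,1] (faults so far: 3)
  step 7: ref 3 -> HIT, frames=[3,1] (faults so far: 3)
  step 8: ref 3 -> HIT, frames=[3,1] (faults so far: 3)
  step 9: ref 2 -> FAULT, evict 1, frames=[3,2] (faults so far: 4)
  step 10: ref 4 -> FAULT, evict 3, frames=[4,2] (faults so far: 5)
  step 11: ref 4 -> HIT, frames=[4,2] (faults so far: 5)
  step 12: ref 2 -> HIT, frames=[4,2] (faults so far: 5)
  step 13: ref 3 -> FAULT, evict 4, frames=[3,2] (faults so far: 6)
  step 14: ref 2 -> HIT, frames=[3,2] (faults so far: 6)
  Optimal total faults: 6

Answer: 8 7 6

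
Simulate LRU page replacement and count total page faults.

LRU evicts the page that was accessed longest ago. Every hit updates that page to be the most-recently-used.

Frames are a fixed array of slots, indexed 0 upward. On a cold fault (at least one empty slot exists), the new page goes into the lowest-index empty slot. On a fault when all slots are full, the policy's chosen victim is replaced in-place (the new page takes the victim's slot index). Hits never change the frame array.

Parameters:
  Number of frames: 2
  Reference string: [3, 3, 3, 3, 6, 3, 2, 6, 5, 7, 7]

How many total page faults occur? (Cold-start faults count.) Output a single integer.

Answer: 6

Derivation:
Step 0: ref 3 → FAULT, frames=[3,-]
Step 1: ref 3 → HIT, frames=[3,-]
Step 2: ref 3 → HIT, frames=[3,-]
Step 3: ref 3 → HIT, frames=[3,-]
Step 4: ref 6 → FAULT, frames=[3,6]
Step 5: ref 3 → HIT, frames=[3,6]
Step 6: ref 2 → FAULT (evict 6), frames=[3,2]
Step 7: ref 6 → FAULT (evict 3), frames=[6,2]
Step 8: ref 5 → FAULT (evict 2), frames=[6,5]
Step 9: ref 7 → FAULT (evict 6), frames=[7,5]
Step 10: ref 7 → HIT, frames=[7,5]
Total faults: 6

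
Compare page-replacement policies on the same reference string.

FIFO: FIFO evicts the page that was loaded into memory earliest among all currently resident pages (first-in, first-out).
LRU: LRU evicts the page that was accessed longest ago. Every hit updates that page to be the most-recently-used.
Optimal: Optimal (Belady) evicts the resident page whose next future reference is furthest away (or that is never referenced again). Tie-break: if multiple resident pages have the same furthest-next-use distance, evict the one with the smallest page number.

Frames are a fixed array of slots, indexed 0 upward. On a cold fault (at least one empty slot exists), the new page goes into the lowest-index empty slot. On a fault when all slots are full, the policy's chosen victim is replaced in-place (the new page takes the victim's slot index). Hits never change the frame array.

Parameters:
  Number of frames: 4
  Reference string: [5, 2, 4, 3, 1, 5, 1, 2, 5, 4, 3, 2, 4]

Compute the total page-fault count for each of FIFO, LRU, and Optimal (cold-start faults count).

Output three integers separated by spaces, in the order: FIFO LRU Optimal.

--- FIFO ---
  step 0: ref 5 -> FAULT, frames=[5,-,-,-] (faults so far: 1)
  step 1: ref 2 -> FAULT, frames=[5,2,-,-] (faults so far: 2)
  step 2: ref 4 -> FAULT, frames=[5,2,4,-] (faults so far: 3)
  step 3: ref 3 -> FAULT, frames=[5,2,4,3] (faults so far: 4)
  step 4: ref 1 -> FAULT, evict 5, frames=[1,2,4,3] (faults so far: 5)
  step 5: ref 5 -> FAULT, evict 2, frames=[1,5,4,3] (faults so far: 6)
  step 6: ref 1 -> HIT, frames=[1,5,4,3] (faults so far: 6)
  step 7: ref 2 -> FAULT, evict 4, frames=[1,5,2,3] (faults so far: 7)
  step 8: ref 5 -> HIT, frames=[1,5,2,3] (faults so far: 7)
  step 9: ref 4 -> FAULT, evict 3, frames=[1,5,2,4] (faults so far: 8)
  step 10: ref 3 -> FAULT, evict 1, frames=[3,5,2,4] (faults so far: 9)
  step 11: ref 2 -> HIT, frames=[3,5,2,4] (faults so far: 9)
  step 12: ref 4 -> HIT, frames=[3,5,2,4] (faults so far: 9)
  FIFO total faults: 9
--- LRU ---
  step 0: ref 5 -> FAULT, frames=[5,-,-,-] (faults so far: 1)
  step 1: ref 2 -> FAULT, frames=[5,2,-,-] (faults so far: 2)
  step 2: ref 4 -> FAULT, frames=[5,2,4,-] (faults so far: 3)
  step 3: ref 3 -> FAULT, frames=[5,2,4,3] (faults so far: 4)
  step 4: ref 1 -> FAULT, evict 5, frames=[1,2,4,3] (faults so far: 5)
  step 5: ref 5 -> FAULT, evict 2, frames=[1,5,4,3] (faults so far: 6)
  step 6: ref 1 -> HIT, frames=[1,5,4,3] (faults so far: 6)
  step 7: ref 2 -> FAULT, evict 4, frames=[1,5,2,3] (faults so far: 7)
  step 8: ref 5 -> HIT, frames=[1,5,2,3] (faults so far: 7)
  step 9: ref 4 -> FAULT, evict 3, frames=[1,5,2,4] (faults so far: 8)
  step 10: ref 3 -> FAULT, evict 1, frames=[3,5,2,4] (faults so far: 9)
  step 11: ref 2 -> HIT, frames=[3,5,2,4] (faults so far: 9)
  step 12: ref 4 -> HIT, frames=[3,5,2,4] (faults so far: 9)
  LRU total faults: 9
--- Optimal ---
  step 0: ref 5 -> FAULT, frames=[5,-,-,-] (faults so far: 1)
  step 1: ref 2 -> FAULT, frames=[5,2,-,-] (faults so far: 2)
  step 2: ref 4 -> FAULT, frames=[5,2,4,-] (faults so far: 3)
  step 3: ref 3 -> FAULT, frames=[5,2,4,3] (faults so far: 4)
  step 4: ref 1 -> FAULT, evict 3, frames=[5,2,4,1] (faults so far: 5)
  step 5: ref 5 -> HIT, frames=[5,2,4,1] (faults so far: 5)
  step 6: ref 1 -> HIT, frames=[5,2,4,1] (faults so far: 5)
  step 7: ref 2 -> HIT, frames=[5,2,4,1] (faults so far: 5)
  step 8: ref 5 -> HIT, frames=[5,2,4,1] (faults so far: 5)
  step 9: ref 4 -> HIT, frames=[5,2,4,1] (faults so far: 5)
  step 10: ref 3 -> FAULT, evict 1, frames=[5,2,4,3] (faults so far: 6)
  step 11: ref 2 -> HIT, frames=[5,2,4,3] (faults so far: 6)
  step 12: ref 4 -> HIT, frames=[5,2,4,3] (faults so far: 6)
  Optimal total faults: 6

Answer: 9 9 6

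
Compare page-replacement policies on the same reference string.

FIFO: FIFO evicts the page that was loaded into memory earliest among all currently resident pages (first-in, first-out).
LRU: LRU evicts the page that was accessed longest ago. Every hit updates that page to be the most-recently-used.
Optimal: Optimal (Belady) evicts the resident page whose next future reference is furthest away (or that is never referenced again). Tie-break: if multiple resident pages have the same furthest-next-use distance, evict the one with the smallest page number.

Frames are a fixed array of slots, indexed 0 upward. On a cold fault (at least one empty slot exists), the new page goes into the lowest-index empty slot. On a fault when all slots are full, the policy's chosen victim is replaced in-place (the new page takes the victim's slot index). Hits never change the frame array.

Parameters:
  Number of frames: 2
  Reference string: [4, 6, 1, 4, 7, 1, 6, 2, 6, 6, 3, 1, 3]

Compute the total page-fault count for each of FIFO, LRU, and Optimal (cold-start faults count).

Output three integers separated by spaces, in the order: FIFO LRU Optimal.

Answer: 10 10 8

Derivation:
--- FIFO ---
  step 0: ref 4 -> FAULT, frames=[4,-] (faults so far: 1)
  step 1: ref 6 -> FAULT, frames=[4,6] (faults so far: 2)
  step 2: ref 1 -> FAULT, evict 4, frames=[1,6] (faults so far: 3)
  step 3: ref 4 -> FAULT, evict 6, frames=[1,4] (faults so far: 4)
  step 4: ref 7 -> FAULT, evict 1, frames=[7,4] (faults so far: 5)
  step 5: ref 1 -> FAULT, evict 4, frames=[7,1] (faults so far: 6)
  step 6: ref 6 -> FAULT, evict 7, frames=[6,1] (faults so far: 7)
  step 7: ref 2 -> FAULT, evict 1, frames=[6,2] (faults so far: 8)
  step 8: ref 6 -> HIT, frames=[6,2] (faults so far: 8)
  step 9: ref 6 -> HIT, frames=[6,2] (faults so far: 8)
  step 10: ref 3 -> FAULT, evict 6, frames=[3,2] (faults so far: 9)
  step 11: ref 1 -> FAULT, evict 2, frames=[3,1] (faults so far: 10)
  step 12: ref 3 -> HIT, frames=[3,1] (faults so far: 10)
  FIFO total faults: 10
--- LRU ---
  step 0: ref 4 -> FAULT, frames=[4,-] (faults so far: 1)
  step 1: ref 6 -> FAULT, frames=[4,6] (faults so far: 2)
  step 2: ref 1 -> FAULT, evict 4, frames=[1,6] (faults so far: 3)
  step 3: ref 4 -> FAULT, evict 6, frames=[1,4] (faults so far: 4)
  step 4: ref 7 -> FAULT, evict 1, frames=[7,4] (faults so far: 5)
  step 5: ref 1 -> FAULT, evict 4, frames=[7,1] (faults so far: 6)
  step 6: ref 6 -> FAULT, evict 7, frames=[6,1] (faults so far: 7)
  step 7: ref 2 -> FAULT, evict 1, frames=[6,2] (faults so far: 8)
  step 8: ref 6 -> HIT, frames=[6,2] (faults so far: 8)
  step 9: ref 6 -> HIT, frames=[6,2] (faults so far: 8)
  step 10: ref 3 -> FAULT, evict 2, frames=[6,3] (faults so far: 9)
  step 11: ref 1 -> FAULT, evict 6, frames=[1,3] (faults so far: 10)
  step 12: ref 3 -> HIT, frames=[1,3] (faults so far: 10)
  LRU total faults: 10
--- Optimal ---
  step 0: ref 4 -> FAULT, frames=[4,-] (faults so far: 1)
  step 1: ref 6 -> FAULT, frames=[4,6] (faults so far: 2)
  step 2: ref 1 -> FAULT, evict 6, frames=[4,1] (faults so far: 3)
  step 3: ref 4 -> HIT, frames=[4,1] (faults so far: 3)
  step 4: ref 7 -> FAULT, evict 4, frames=[7,1] (faults so far: 4)
  step 5: ref 1 -> HIT, frames=[7,1] (faults so far: 4)
  step 6: ref 6 -> FAULT, evict 7, frames=[6,1] (faults so far: 5)
  step 7: ref 2 -> FAULT, evict 1, frames=[6,2] (faults so far: 6)
  step 8: ref 6 -> HIT, frames=[6,2] (faults so far: 6)
  step 9: ref 6 -> HIT, frames=[6,2] (faults so far: 6)
  step 10: ref 3 -> FAULT, evict 2, frames=[6,3] (faults so far: 7)
  step 11: ref 1 -> FAULT, evict 6, frames=[1,3] (faults so far: 8)
  step 12: ref 3 -> HIT, frames=[1,3] (faults so far: 8)
  Optimal total faults: 8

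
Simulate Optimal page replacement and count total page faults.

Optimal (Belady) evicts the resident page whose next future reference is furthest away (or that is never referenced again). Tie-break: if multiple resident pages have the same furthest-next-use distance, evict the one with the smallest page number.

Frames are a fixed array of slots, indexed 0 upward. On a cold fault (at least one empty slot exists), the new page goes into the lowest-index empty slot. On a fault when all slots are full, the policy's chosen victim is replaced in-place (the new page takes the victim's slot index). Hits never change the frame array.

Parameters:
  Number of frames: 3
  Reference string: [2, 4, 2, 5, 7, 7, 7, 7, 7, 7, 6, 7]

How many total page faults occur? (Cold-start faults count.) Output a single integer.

Step 0: ref 2 → FAULT, frames=[2,-,-]
Step 1: ref 4 → FAULT, frames=[2,4,-]
Step 2: ref 2 → HIT, frames=[2,4,-]
Step 3: ref 5 → FAULT, frames=[2,4,5]
Step 4: ref 7 → FAULT (evict 2), frames=[7,4,5]
Step 5: ref 7 → HIT, frames=[7,4,5]
Step 6: ref 7 → HIT, frames=[7,4,5]
Step 7: ref 7 → HIT, frames=[7,4,5]
Step 8: ref 7 → HIT, frames=[7,4,5]
Step 9: ref 7 → HIT, frames=[7,4,5]
Step 10: ref 6 → FAULT (evict 4), frames=[7,6,5]
Step 11: ref 7 → HIT, frames=[7,6,5]
Total faults: 5

Answer: 5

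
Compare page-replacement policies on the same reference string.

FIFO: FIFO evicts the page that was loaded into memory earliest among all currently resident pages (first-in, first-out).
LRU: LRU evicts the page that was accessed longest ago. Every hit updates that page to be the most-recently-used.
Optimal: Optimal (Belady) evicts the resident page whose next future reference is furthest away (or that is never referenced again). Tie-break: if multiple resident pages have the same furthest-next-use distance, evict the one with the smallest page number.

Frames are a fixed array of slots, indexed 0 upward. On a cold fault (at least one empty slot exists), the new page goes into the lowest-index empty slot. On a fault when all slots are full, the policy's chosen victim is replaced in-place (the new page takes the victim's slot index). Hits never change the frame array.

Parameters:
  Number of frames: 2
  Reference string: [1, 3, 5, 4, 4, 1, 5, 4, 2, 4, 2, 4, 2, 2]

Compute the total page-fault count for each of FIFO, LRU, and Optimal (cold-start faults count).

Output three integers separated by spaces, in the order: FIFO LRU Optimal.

--- FIFO ---
  step 0: ref 1 -> FAULT, frames=[1,-] (faults so far: 1)
  step 1: ref 3 -> FAULT, frames=[1,3] (faults so far: 2)
  step 2: ref 5 -> FAULT, evict 1, frames=[5,3] (faults so far: 3)
  step 3: ref 4 -> FAULT, evict 3, frames=[5,4] (faults so far: 4)
  step 4: ref 4 -> HIT, frames=[5,4] (faults so far: 4)
  step 5: ref 1 -> FAULT, evict 5, frames=[1,4] (faults so far: 5)
  step 6: ref 5 -> FAULT, evict 4, frames=[1,5] (faults so far: 6)
  step 7: ref 4 -> FAULT, evict 1, frames=[4,5] (faults so far: 7)
  step 8: ref 2 -> FAULT, evict 5, frames=[4,2] (faults so far: 8)
  step 9: ref 4 -> HIT, frames=[4,2] (faults so far: 8)
  step 10: ref 2 -> HIT, frames=[4,2] (faults so far: 8)
  step 11: ref 4 -> HIT, frames=[4,2] (faults so far: 8)
  step 12: ref 2 -> HIT, frames=[4,2] (faults so far: 8)
  step 13: ref 2 -> HIT, frames=[4,2] (faults so far: 8)
  FIFO total faults: 8
--- LRU ---
  step 0: ref 1 -> FAULT, frames=[1,-] (faults so far: 1)
  step 1: ref 3 -> FAULT, frames=[1,3] (faults so far: 2)
  step 2: ref 5 -> FAULT, evict 1, frames=[5,3] (faults so far: 3)
  step 3: ref 4 -> FAULT, evict 3, frames=[5,4] (faults so far: 4)
  step 4: ref 4 -> HIT, frames=[5,4] (faults so far: 4)
  step 5: ref 1 -> FAULT, evict 5, frames=[1,4] (faults so far: 5)
  step 6: ref 5 -> FAULT, evict 4, frames=[1,5] (faults so far: 6)
  step 7: ref 4 -> FAULT, evict 1, frames=[4,5] (faults so far: 7)
  step 8: ref 2 -> FAULT, evict 5, frames=[4,2] (faults so far: 8)
  step 9: ref 4 -> HIT, frames=[4,2] (faults so far: 8)
  step 10: ref 2 -> HIT, frames=[4,2] (faults so far: 8)
  step 11: ref 4 -> HIT, frames=[4,2] (faults so far: 8)
  step 12: ref 2 -> HIT, frames=[4,2] (faults so far: 8)
  step 13: ref 2 -> HIT, frames=[4,2] (faults so far: 8)
  LRU total faults: 8
--- Optimal ---
  step 0: ref 1 -> FAULT, frames=[1,-] (faults so far: 1)
  step 1: ref 3 -> FAULT, frames=[1,3] (faults so far: 2)
  step 2: ref 5 -> FAULT, evict 3, frames=[1,5] (faults so far: 3)
  step 3: ref 4 -> FAULT, evict 5, frames=[1,4] (faults so far: 4)
  step 4: ref 4 -> HIT, frames=[1,4] (faults so far: 4)
  step 5: ref 1 -> HIT, frames=[1,4] (faults so far: 4)
  step 6: ref 5 -> FAULT, evict 1, frames=[5,4] (faults so far: 5)
  step 7: ref 4 -> HIT, frames=[5,4] (faults so far: 5)
  step 8: ref 2 -> FAULT, evict 5, frames=[2,4] (faults so far: 6)
  step 9: ref 4 -> HIT, frames=[2,4] (faults so far: 6)
  step 10: ref 2 -> HIT, frames=[2,4] (faults so far: 6)
  step 11: ref 4 -> HIT, frames=[2,4] (faults so far: 6)
  step 12: ref 2 -> HIT, frames=[2,4] (faults so far: 6)
  step 13: ref 2 -> HIT, frames=[2,4] (faults so far: 6)
  Optimal total faults: 6

Answer: 8 8 6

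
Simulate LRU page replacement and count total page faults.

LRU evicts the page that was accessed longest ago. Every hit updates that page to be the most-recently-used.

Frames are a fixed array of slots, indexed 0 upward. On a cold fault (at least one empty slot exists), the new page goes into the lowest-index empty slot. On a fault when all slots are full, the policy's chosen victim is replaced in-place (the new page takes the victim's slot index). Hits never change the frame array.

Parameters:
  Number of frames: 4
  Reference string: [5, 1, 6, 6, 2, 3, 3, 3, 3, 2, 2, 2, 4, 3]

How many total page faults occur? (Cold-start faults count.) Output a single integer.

Step 0: ref 5 → FAULT, frames=[5,-,-,-]
Step 1: ref 1 → FAULT, frames=[5,1,-,-]
Step 2: ref 6 → FAULT, frames=[5,1,6,-]
Step 3: ref 6 → HIT, frames=[5,1,6,-]
Step 4: ref 2 → FAULT, frames=[5,1,6,2]
Step 5: ref 3 → FAULT (evict 5), frames=[3,1,6,2]
Step 6: ref 3 → HIT, frames=[3,1,6,2]
Step 7: ref 3 → HIT, frames=[3,1,6,2]
Step 8: ref 3 → HIT, frames=[3,1,6,2]
Step 9: ref 2 → HIT, frames=[3,1,6,2]
Step 10: ref 2 → HIT, frames=[3,1,6,2]
Step 11: ref 2 → HIT, frames=[3,1,6,2]
Step 12: ref 4 → FAULT (evict 1), frames=[3,4,6,2]
Step 13: ref 3 → HIT, frames=[3,4,6,2]
Total faults: 6

Answer: 6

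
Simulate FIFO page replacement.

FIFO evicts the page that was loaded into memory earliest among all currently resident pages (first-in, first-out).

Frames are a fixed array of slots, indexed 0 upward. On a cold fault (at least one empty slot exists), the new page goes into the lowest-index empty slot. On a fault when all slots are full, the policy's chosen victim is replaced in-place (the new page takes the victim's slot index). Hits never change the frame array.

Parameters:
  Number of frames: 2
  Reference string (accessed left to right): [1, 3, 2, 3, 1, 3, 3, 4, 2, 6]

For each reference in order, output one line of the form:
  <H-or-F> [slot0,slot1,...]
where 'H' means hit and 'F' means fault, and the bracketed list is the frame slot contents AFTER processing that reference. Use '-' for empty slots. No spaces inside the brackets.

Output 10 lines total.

F [1,-]
F [1,3]
F [2,3]
H [2,3]
F [2,1]
F [3,1]
H [3,1]
F [3,4]
F [2,4]
F [2,6]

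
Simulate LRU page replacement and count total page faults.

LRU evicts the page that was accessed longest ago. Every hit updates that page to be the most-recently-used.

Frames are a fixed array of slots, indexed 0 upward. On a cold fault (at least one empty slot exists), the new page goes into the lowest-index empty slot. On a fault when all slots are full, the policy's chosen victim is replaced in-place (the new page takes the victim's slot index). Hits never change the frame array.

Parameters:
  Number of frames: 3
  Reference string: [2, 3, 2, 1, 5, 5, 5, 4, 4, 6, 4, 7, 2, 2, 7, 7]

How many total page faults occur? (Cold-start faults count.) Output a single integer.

Step 0: ref 2 → FAULT, frames=[2,-,-]
Step 1: ref 3 → FAULT, frames=[2,3,-]
Step 2: ref 2 → HIT, frames=[2,3,-]
Step 3: ref 1 → FAULT, frames=[2,3,1]
Step 4: ref 5 → FAULT (evict 3), frames=[2,5,1]
Step 5: ref 5 → HIT, frames=[2,5,1]
Step 6: ref 5 → HIT, frames=[2,5,1]
Step 7: ref 4 → FAULT (evict 2), frames=[4,5,1]
Step 8: ref 4 → HIT, frames=[4,5,1]
Step 9: ref 6 → FAULT (evict 1), frames=[4,5,6]
Step 10: ref 4 → HIT, frames=[4,5,6]
Step 11: ref 7 → FAULT (evict 5), frames=[4,7,6]
Step 12: ref 2 → FAULT (evict 6), frames=[4,7,2]
Step 13: ref 2 → HIT, frames=[4,7,2]
Step 14: ref 7 → HIT, frames=[4,7,2]
Step 15: ref 7 → HIT, frames=[4,7,2]
Total faults: 8

Answer: 8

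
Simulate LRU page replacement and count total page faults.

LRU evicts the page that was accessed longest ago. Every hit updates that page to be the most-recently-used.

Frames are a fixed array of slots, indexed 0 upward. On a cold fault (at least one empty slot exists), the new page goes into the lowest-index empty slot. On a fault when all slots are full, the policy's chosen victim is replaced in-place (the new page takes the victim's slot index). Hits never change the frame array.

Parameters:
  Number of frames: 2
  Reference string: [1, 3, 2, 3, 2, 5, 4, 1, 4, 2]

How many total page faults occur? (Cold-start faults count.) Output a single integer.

Answer: 7

Derivation:
Step 0: ref 1 → FAULT, frames=[1,-]
Step 1: ref 3 → FAULT, frames=[1,3]
Step 2: ref 2 → FAULT (evict 1), frames=[2,3]
Step 3: ref 3 → HIT, frames=[2,3]
Step 4: ref 2 → HIT, frames=[2,3]
Step 5: ref 5 → FAULT (evict 3), frames=[2,5]
Step 6: ref 4 → FAULT (evict 2), frames=[4,5]
Step 7: ref 1 → FAULT (evict 5), frames=[4,1]
Step 8: ref 4 → HIT, frames=[4,1]
Step 9: ref 2 → FAULT (evict 1), frames=[4,2]
Total faults: 7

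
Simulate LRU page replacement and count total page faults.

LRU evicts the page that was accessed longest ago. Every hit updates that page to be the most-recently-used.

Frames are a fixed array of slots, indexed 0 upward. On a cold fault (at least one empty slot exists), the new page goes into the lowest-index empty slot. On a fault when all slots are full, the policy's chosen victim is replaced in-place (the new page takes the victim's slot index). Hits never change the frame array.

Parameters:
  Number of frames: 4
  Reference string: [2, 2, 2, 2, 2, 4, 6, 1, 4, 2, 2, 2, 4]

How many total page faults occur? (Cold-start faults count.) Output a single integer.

Answer: 4

Derivation:
Step 0: ref 2 → FAULT, frames=[2,-,-,-]
Step 1: ref 2 → HIT, frames=[2,-,-,-]
Step 2: ref 2 → HIT, frames=[2,-,-,-]
Step 3: ref 2 → HIT, frames=[2,-,-,-]
Step 4: ref 2 → HIT, frames=[2,-,-,-]
Step 5: ref 4 → FAULT, frames=[2,4,-,-]
Step 6: ref 6 → FAULT, frames=[2,4,6,-]
Step 7: ref 1 → FAULT, frames=[2,4,6,1]
Step 8: ref 4 → HIT, frames=[2,4,6,1]
Step 9: ref 2 → HIT, frames=[2,4,6,1]
Step 10: ref 2 → HIT, frames=[2,4,6,1]
Step 11: ref 2 → HIT, frames=[2,4,6,1]
Step 12: ref 4 → HIT, frames=[2,4,6,1]
Total faults: 4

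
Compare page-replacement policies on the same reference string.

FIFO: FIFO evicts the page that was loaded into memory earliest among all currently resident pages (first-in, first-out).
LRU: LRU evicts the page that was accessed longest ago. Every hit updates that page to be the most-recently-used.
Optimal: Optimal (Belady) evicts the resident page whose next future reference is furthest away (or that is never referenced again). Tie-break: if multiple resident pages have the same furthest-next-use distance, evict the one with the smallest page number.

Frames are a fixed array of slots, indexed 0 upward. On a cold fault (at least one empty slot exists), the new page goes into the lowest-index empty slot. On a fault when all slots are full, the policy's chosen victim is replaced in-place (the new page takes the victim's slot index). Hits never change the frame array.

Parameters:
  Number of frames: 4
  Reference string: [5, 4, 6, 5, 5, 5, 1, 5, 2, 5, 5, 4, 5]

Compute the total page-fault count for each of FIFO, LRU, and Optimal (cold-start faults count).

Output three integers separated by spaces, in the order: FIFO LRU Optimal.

Answer: 7 6 5

Derivation:
--- FIFO ---
  step 0: ref 5 -> FAULT, frames=[5,-,-,-] (faults so far: 1)
  step 1: ref 4 -> FAULT, frames=[5,4,-,-] (faults so far: 2)
  step 2: ref 6 -> FAULT, frames=[5,4,6,-] (faults so far: 3)
  step 3: ref 5 -> HIT, frames=[5,4,6,-] (faults so far: 3)
  step 4: ref 5 -> HIT, frames=[5,4,6,-] (faults so far: 3)
  step 5: ref 5 -> HIT, frames=[5,4,6,-] (faults so far: 3)
  step 6: ref 1 -> FAULT, frames=[5,4,6,1] (faults so far: 4)
  step 7: ref 5 -> HIT, frames=[5,4,6,1] (faults so far: 4)
  step 8: ref 2 -> FAULT, evict 5, frames=[2,4,6,1] (faults so far: 5)
  step 9: ref 5 -> FAULT, evict 4, frames=[2,5,6,1] (faults so far: 6)
  step 10: ref 5 -> HIT, frames=[2,5,6,1] (faults so far: 6)
  step 11: ref 4 -> FAULT, evict 6, frames=[2,5,4,1] (faults so far: 7)
  step 12: ref 5 -> HIT, frames=[2,5,4,1] (faults so far: 7)
  FIFO total faults: 7
--- LRU ---
  step 0: ref 5 -> FAULT, frames=[5,-,-,-] (faults so far: 1)
  step 1: ref 4 -> FAULT, frames=[5,4,-,-] (faults so far: 2)
  step 2: ref 6 -> FAULT, frames=[5,4,6,-] (faults so far: 3)
  step 3: ref 5 -> HIT, frames=[5,4,6,-] (faults so far: 3)
  step 4: ref 5 -> HIT, frames=[5,4,6,-] (faults so far: 3)
  step 5: ref 5 -> HIT, frames=[5,4,6,-] (faults so far: 3)
  step 6: ref 1 -> FAULT, frames=[5,4,6,1] (faults so far: 4)
  step 7: ref 5 -> HIT, frames=[5,4,6,1] (faults so far: 4)
  step 8: ref 2 -> FAULT, evict 4, frames=[5,2,6,1] (faults so far: 5)
  step 9: ref 5 -> HIT, frames=[5,2,6,1] (faults so far: 5)
  step 10: ref 5 -> HIT, frames=[5,2,6,1] (faults so far: 5)
  step 11: ref 4 -> FAULT, evict 6, frames=[5,2,4,1] (faults so far: 6)
  step 12: ref 5 -> HIT, frames=[5,2,4,1] (faults so far: 6)
  LRU total faults: 6
--- Optimal ---
  step 0: ref 5 -> FAULT, frames=[5,-,-,-] (faults so far: 1)
  step 1: ref 4 -> FAULT, frames=[5,4,-,-] (faults so far: 2)
  step 2: ref 6 -> FAULT, frames=[5,4,6,-] (faults so far: 3)
  step 3: ref 5 -> HIT, frames=[5,4,6,-] (faults so far: 3)
  step 4: ref 5 -> HIT, frames=[5,4,6,-] (faults so far: 3)
  step 5: ref 5 -> HIT, frames=[5,4,6,-] (faults so far: 3)
  step 6: ref 1 -> FAULT, frames=[5,4,6,1] (faults so far: 4)
  step 7: ref 5 -> HIT, frames=[5,4,6,1] (faults so far: 4)
  step 8: ref 2 -> FAULT, evict 1, frames=[5,4,6,2] (faults so far: 5)
  step 9: ref 5 -> HIT, frames=[5,4,6,2] (faults so far: 5)
  step 10: ref 5 -> HIT, frames=[5,4,6,2] (faults so far: 5)
  step 11: ref 4 -> HIT, frames=[5,4,6,2] (faults so far: 5)
  step 12: ref 5 -> HIT, frames=[5,4,6,2] (faults so far: 5)
  Optimal total faults: 5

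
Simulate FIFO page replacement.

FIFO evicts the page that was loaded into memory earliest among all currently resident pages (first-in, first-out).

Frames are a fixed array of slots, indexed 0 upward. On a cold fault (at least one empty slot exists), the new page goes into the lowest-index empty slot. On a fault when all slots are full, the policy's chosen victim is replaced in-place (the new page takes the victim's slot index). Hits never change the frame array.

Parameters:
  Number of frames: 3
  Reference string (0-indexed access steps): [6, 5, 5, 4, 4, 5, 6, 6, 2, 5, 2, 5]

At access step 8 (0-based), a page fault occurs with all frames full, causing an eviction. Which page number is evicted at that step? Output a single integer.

Answer: 6

Derivation:
Step 0: ref 6 -> FAULT, frames=[6,-,-]
Step 1: ref 5 -> FAULT, frames=[6,5,-]
Step 2: ref 5 -> HIT, frames=[6,5,-]
Step 3: ref 4 -> FAULT, frames=[6,5,4]
Step 4: ref 4 -> HIT, frames=[6,5,4]
Step 5: ref 5 -> HIT, frames=[6,5,4]
Step 6: ref 6 -> HIT, frames=[6,5,4]
Step 7: ref 6 -> HIT, frames=[6,5,4]
Step 8: ref 2 -> FAULT, evict 6, frames=[2,5,4]
At step 8: evicted page 6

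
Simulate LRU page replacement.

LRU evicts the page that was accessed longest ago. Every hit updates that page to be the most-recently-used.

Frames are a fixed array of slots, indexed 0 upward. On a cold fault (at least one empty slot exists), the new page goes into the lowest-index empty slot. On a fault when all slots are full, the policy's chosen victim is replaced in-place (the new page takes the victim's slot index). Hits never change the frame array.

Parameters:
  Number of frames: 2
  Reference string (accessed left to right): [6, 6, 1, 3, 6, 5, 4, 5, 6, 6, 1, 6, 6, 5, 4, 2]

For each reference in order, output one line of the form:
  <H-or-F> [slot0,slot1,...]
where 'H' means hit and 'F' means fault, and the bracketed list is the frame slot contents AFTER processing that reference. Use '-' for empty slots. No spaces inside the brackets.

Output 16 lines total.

F [6,-]
H [6,-]
F [6,1]
F [3,1]
F [3,6]
F [5,6]
F [5,4]
H [5,4]
F [5,6]
H [5,6]
F [1,6]
H [1,6]
H [1,6]
F [5,6]
F [5,4]
F [2,4]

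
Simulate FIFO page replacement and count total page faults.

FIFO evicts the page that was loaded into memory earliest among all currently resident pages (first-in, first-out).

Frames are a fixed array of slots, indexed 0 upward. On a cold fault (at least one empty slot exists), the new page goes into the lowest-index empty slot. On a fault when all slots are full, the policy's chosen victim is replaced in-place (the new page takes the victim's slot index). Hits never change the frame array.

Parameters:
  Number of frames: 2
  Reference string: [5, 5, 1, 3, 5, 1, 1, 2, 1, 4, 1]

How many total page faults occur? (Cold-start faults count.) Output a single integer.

Answer: 8

Derivation:
Step 0: ref 5 → FAULT, frames=[5,-]
Step 1: ref 5 → HIT, frames=[5,-]
Step 2: ref 1 → FAULT, frames=[5,1]
Step 3: ref 3 → FAULT (evict 5), frames=[3,1]
Step 4: ref 5 → FAULT (evict 1), frames=[3,5]
Step 5: ref 1 → FAULT (evict 3), frames=[1,5]
Step 6: ref 1 → HIT, frames=[1,5]
Step 7: ref 2 → FAULT (evict 5), frames=[1,2]
Step 8: ref 1 → HIT, frames=[1,2]
Step 9: ref 4 → FAULT (evict 1), frames=[4,2]
Step 10: ref 1 → FAULT (evict 2), frames=[4,1]
Total faults: 8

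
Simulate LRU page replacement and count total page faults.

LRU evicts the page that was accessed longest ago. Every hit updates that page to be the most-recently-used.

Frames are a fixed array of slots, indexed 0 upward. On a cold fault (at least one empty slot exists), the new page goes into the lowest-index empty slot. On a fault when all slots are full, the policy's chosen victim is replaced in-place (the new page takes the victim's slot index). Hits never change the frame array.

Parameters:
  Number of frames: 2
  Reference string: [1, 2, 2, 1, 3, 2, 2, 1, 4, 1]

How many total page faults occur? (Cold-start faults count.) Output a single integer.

Step 0: ref 1 → FAULT, frames=[1,-]
Step 1: ref 2 → FAULT, frames=[1,2]
Step 2: ref 2 → HIT, frames=[1,2]
Step 3: ref 1 → HIT, frames=[1,2]
Step 4: ref 3 → FAULT (evict 2), frames=[1,3]
Step 5: ref 2 → FAULT (evict 1), frames=[2,3]
Step 6: ref 2 → HIT, frames=[2,3]
Step 7: ref 1 → FAULT (evict 3), frames=[2,1]
Step 8: ref 4 → FAULT (evict 2), frames=[4,1]
Step 9: ref 1 → HIT, frames=[4,1]
Total faults: 6

Answer: 6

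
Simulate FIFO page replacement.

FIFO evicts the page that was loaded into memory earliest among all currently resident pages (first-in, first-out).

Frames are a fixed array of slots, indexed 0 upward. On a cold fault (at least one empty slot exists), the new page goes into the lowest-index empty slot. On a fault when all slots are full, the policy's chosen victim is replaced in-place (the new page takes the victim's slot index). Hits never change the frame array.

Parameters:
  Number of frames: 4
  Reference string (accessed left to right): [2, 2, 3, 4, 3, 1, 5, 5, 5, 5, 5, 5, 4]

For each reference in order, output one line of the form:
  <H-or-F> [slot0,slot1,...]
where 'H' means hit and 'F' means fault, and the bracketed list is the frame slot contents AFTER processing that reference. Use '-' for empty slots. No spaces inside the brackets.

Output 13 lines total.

F [2,-,-,-]
H [2,-,-,-]
F [2,3,-,-]
F [2,3,4,-]
H [2,3,4,-]
F [2,3,4,1]
F [5,3,4,1]
H [5,3,4,1]
H [5,3,4,1]
H [5,3,4,1]
H [5,3,4,1]
H [5,3,4,1]
H [5,3,4,1]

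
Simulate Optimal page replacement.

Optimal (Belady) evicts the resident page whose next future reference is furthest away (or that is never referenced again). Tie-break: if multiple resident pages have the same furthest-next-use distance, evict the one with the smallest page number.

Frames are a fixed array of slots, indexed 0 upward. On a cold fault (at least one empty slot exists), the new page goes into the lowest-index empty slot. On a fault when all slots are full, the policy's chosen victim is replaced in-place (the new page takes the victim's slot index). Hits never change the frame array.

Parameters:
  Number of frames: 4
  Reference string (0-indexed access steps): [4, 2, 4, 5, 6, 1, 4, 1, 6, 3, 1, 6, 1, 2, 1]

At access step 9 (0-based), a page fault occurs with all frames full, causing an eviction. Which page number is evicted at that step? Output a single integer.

Answer: 4

Derivation:
Step 0: ref 4 -> FAULT, frames=[4,-,-,-]
Step 1: ref 2 -> FAULT, frames=[4,2,-,-]
Step 2: ref 4 -> HIT, frames=[4,2,-,-]
Step 3: ref 5 -> FAULT, frames=[4,2,5,-]
Step 4: ref 6 -> FAULT, frames=[4,2,5,6]
Step 5: ref 1 -> FAULT, evict 5, frames=[4,2,1,6]
Step 6: ref 4 -> HIT, frames=[4,2,1,6]
Step 7: ref 1 -> HIT, frames=[4,2,1,6]
Step 8: ref 6 -> HIT, frames=[4,2,1,6]
Step 9: ref 3 -> FAULT, evict 4, frames=[3,2,1,6]
At step 9: evicted page 4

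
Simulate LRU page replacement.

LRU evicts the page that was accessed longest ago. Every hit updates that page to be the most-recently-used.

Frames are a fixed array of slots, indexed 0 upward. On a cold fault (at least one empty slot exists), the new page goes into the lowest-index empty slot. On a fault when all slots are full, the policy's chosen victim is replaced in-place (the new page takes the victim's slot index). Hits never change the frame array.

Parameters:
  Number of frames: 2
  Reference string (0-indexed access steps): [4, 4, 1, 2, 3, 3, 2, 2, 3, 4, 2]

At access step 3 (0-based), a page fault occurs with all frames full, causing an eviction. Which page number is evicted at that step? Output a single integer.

Step 0: ref 4 -> FAULT, frames=[4,-]
Step 1: ref 4 -> HIT, frames=[4,-]
Step 2: ref 1 -> FAULT, frames=[4,1]
Step 3: ref 2 -> FAULT, evict 4, frames=[2,1]
At step 3: evicted page 4

Answer: 4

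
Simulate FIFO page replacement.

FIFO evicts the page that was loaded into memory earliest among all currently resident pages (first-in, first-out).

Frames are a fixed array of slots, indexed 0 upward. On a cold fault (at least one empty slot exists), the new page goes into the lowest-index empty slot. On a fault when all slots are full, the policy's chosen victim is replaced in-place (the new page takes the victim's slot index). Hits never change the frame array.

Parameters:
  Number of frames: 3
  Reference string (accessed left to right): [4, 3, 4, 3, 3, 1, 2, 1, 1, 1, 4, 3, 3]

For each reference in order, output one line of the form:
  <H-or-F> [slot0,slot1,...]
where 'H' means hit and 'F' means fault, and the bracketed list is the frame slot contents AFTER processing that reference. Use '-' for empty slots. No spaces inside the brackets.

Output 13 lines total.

F [4,-,-]
F [4,3,-]
H [4,3,-]
H [4,3,-]
H [4,3,-]
F [4,3,1]
F [2,3,1]
H [2,3,1]
H [2,3,1]
H [2,3,1]
F [2,4,1]
F [2,4,3]
H [2,4,3]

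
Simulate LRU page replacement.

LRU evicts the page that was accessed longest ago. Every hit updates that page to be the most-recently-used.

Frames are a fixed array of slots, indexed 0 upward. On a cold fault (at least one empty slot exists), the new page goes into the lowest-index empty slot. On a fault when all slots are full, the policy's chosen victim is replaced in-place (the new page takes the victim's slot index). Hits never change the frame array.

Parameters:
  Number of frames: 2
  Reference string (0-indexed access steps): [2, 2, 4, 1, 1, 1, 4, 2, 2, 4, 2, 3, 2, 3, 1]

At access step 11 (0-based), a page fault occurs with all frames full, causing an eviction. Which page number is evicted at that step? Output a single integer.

Answer: 4

Derivation:
Step 0: ref 2 -> FAULT, frames=[2,-]
Step 1: ref 2 -> HIT, frames=[2,-]
Step 2: ref 4 -> FAULT, frames=[2,4]
Step 3: ref 1 -> FAULT, evict 2, frames=[1,4]
Step 4: ref 1 -> HIT, frames=[1,4]
Step 5: ref 1 -> HIT, frames=[1,4]
Step 6: ref 4 -> HIT, frames=[1,4]
Step 7: ref 2 -> FAULT, evict 1, frames=[2,4]
Step 8: ref 2 -> HIT, frames=[2,4]
Step 9: ref 4 -> HIT, frames=[2,4]
Step 10: ref 2 -> HIT, frames=[2,4]
Step 11: ref 3 -> FAULT, evict 4, frames=[2,3]
At step 11: evicted page 4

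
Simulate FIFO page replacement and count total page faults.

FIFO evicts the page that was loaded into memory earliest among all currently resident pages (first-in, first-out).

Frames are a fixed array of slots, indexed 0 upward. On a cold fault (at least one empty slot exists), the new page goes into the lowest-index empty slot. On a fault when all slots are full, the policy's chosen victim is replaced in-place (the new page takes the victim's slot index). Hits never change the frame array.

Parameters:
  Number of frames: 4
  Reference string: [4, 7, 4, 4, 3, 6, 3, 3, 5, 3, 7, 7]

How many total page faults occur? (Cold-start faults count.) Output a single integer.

Answer: 5

Derivation:
Step 0: ref 4 → FAULT, frames=[4,-,-,-]
Step 1: ref 7 → FAULT, frames=[4,7,-,-]
Step 2: ref 4 → HIT, frames=[4,7,-,-]
Step 3: ref 4 → HIT, frames=[4,7,-,-]
Step 4: ref 3 → FAULT, frames=[4,7,3,-]
Step 5: ref 6 → FAULT, frames=[4,7,3,6]
Step 6: ref 3 → HIT, frames=[4,7,3,6]
Step 7: ref 3 → HIT, frames=[4,7,3,6]
Step 8: ref 5 → FAULT (evict 4), frames=[5,7,3,6]
Step 9: ref 3 → HIT, frames=[5,7,3,6]
Step 10: ref 7 → HIT, frames=[5,7,3,6]
Step 11: ref 7 → HIT, frames=[5,7,3,6]
Total faults: 5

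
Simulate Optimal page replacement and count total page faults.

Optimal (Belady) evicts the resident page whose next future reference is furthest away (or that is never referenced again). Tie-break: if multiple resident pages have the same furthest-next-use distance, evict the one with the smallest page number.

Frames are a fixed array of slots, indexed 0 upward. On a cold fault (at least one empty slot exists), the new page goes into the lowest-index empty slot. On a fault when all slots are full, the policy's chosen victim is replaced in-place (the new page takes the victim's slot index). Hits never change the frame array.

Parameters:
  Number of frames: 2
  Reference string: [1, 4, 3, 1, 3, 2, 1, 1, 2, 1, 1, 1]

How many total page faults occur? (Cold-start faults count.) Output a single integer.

Step 0: ref 1 → FAULT, frames=[1,-]
Step 1: ref 4 → FAULT, frames=[1,4]
Step 2: ref 3 → FAULT (evict 4), frames=[1,3]
Step 3: ref 1 → HIT, frames=[1,3]
Step 4: ref 3 → HIT, frames=[1,3]
Step 5: ref 2 → FAULT (evict 3), frames=[1,2]
Step 6: ref 1 → HIT, frames=[1,2]
Step 7: ref 1 → HIT, frames=[1,2]
Step 8: ref 2 → HIT, frames=[1,2]
Step 9: ref 1 → HIT, frames=[1,2]
Step 10: ref 1 → HIT, frames=[1,2]
Step 11: ref 1 → HIT, frames=[1,2]
Total faults: 4

Answer: 4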